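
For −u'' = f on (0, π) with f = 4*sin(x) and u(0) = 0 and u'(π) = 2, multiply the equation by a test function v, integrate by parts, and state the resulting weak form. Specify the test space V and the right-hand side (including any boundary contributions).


V = {v ∈ H^1(0, π) : v(0) = 0} (test functions vanish at x = 0 where u is specified); weak form: ∫_0^π u'v' dx = ∫_0^π (4*sin(x)) v dx + 2·v(π) for all v ∈ V.

Multiply both sides by a test function v and integrate from 0 to π:
  ∫_0^π −u''(x) v(x) dx = ∫_0^π f(x) v(x) dx.
Integrate the LHS by parts once:
  ∫_0^π −u'' v dx = −[u'(x) v(x)]_0^π + ∫_0^π u'(x) v'(x) dx.
Thus ∫_0^π u'(x) v'(x) dx = ∫_0^π f(x) v(x) dx + [u'(x) v(x)]_0^π.
Choose V so that boundary terms are either known or forced to vanish.
Mixed BC: u(0) = 0 (Dirichlet) and u'(π) = 2 (Neumann). Define V = {v ∈ H^1(0, π) : v(0) = 0}. Then [u' v]_0^π = u'(π)·v(π) − u'(0)·0 = 2·v(π).
Weak formulation: find u (satisfying any essential BC) such that ∫_0^π u'(x) v'(x) dx = ∫_0^π f v dx + 2·v(π) for all v ∈ V (Dirichlet at 0 absorbed into V; Neumann datum at x = π contributes the boundary term).
Substituting f(x) = 4*sin(x), the right-hand side is ∫_0^π (4*sin(x)) v dx + 2·v(π).


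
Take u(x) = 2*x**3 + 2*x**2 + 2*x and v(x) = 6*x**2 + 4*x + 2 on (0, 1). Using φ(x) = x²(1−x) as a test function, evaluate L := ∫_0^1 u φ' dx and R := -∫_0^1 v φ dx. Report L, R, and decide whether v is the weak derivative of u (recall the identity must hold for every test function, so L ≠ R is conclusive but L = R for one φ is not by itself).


LHS = -17/30, RHS = -17/30. Yes, v = u' weakly.

u(x) = 2*x**3 + 2*x**2 + 2*x, classical derivative u'(x) = 6*x**2 + 4*x + 2.
φ(x) = x²(1−x), so φ'(x) = x*(2 - 3*x).
Note φ(0) = φ(1) = 0, so the boundary term u·φ vanishes.
LHS = ∫_0^1 u(x) φ'(x) dx = ∫_0^1 (-6*x^5 - 2*x^4 - 2*x^3 + 4*x^2) dx. Term by term:
  ∫_0^1 -6*x^5 dx = -1;  ∫_0^1 -2*x^4 dx = -2/5;  ∫_0^1 -2*x^3 dx = -1/2;
  ∫_0^1 4*x^2 dx = 4/3.
Sum: -1 − 2/5 − 1/2 + 4/3 = -17/30.
So LHS = -17/30.
∫_0^1 v(x) φ(x) dx = ∫_0^1 (-6*x^5 + 2*x^4 + 2*x^3 + 2*x^2) dx. Term by term:
  ∫_0^1 -6*x^5 dx = -1;  ∫_0^1 2*x^4 dx = 2/5;  ∫_0^1 2*x^3 dx = 1/2;
  ∫_0^1 2*x^2 dx = 2/3.
Sum: -1 + 2/5 + 1/2 + 2/3 = 17/30.
So RHS = -∫_0^1 v(x) φ(x) dx = -17/30.
LHS = RHS, so the identity holds for this test φ.
Moreover u is smooth here and v(x) = u'(x) = 6*x**2 + 4*x + 2 pointwise, so the identity holds for every test function. Hence v is the weak derivative of u.


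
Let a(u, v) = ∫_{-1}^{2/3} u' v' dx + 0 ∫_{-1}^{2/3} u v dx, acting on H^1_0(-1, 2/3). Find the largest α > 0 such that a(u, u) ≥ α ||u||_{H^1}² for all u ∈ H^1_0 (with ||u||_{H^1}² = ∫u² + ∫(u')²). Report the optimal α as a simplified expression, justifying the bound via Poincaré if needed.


α = 9*π^2/(25 + 9*π^2)

Coercivity of a(·,·) on H^1_0(-1, 2/3) means a(u, u) ≥ α ||u||_{H^1}² for every u ∈ H^1_0.
The interval has length L = 5/3, and Poincaré/coercivity depend only on L. Here a(u, u) = ∫(u')² + (0)·∫u².
Here c = 0, so a(u,u) = ∫(u')² alone. The condition a(u,u) ≥ α||u||_{H^1}² reads (1−α)∫(u')² ≥ (α−c)∫u². Any admissible α is ≤ 1 (rapidly oscillating u have ∫u²/∫(u')² → 0), and α = 1 would force 0 ≥ (1−c)∫u², impossible since c < 1; so 1−α > 0. By the sharp Poincaré inequality on H^1_0 of an interval of length L, ∫(u')² ≥ (π/L)²∫u² with equality for the first sine mode sin(π(x−x₀)/L) (x₀ the left endpoint), so the inequality holds for all u iff (1−α)(π/L)² ≥ α − c, i.e. α ≤ ((π/L)² + c)/((π/L)² + 1) = (1 + c(L/π)²)/(1 + (L/π)²). (Direct route, valid since c ≤ 0: Poincaré gives c∫u² ≥ c(L/π)²∫(u')², so a(u,u) ≥ (1 + c(L/π)²)∫(u')², while ||u||_{H^1}² ≤ (1 + (L/π)²)∫(u')²; dividing yields the same α.) With (π/L)² = 9*π^2/25 and c = 0, the largest admissible constant is α = ((π/L)² + c)/((π/L)² + 1).
Simplifying, α = 9*π^2/(25 + 9*π^2).


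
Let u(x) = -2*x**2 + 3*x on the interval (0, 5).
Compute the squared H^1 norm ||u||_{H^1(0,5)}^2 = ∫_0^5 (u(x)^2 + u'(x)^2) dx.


||u||_{H^1}^2 = 4235/3

The H^1 norm (squared) on an interval (0, L) is
  ||u||_{H^1}^2 = ∫_0^L u(x)^2 dx + ∫_0^L u'(x)^2 dx.
Compute u'(x) = 3 - 4*x.
Then u(x)^2 = 4*x**4 - 12*x**3 + 9*x**2 and u'(x)^2 = 16*x**2 - 24*x + 9.
Integrate each monomial from 0 to 5 using ∫_0^5 c·x^n dx = c·5^(n+1)/(n+1):
  ∫_0^5 u(x)^2 dx = ∫_0^5 (4*x^4 - 12*x^3 + 9*x^2) dx. Term by term:
    ∫_0^5 4*x^4 dx = 2500;  ∫_0^5 -12*x^3 dx = -1875;  ∫_0^5 9*x^2 dx = 375.
  Sum: 2500 − 1875 + 375 = 1000.
  ∫_0^5 u'(x)^2 dx = ∫_0^5 (16*x^2 - 24*x + 9) dx. Term by term:
    ∫_0^5 16*x^2 dx = 2000/3;  ∫_0^5 -24*x dx = -300;  ∫_0^5 9 dx = 45.
  Sum: 2000/3 − 300 + 45 = 1235/3.
Adding: ||u||_{H^1}^2 = 1000 + 1235/3 = 4235/3.


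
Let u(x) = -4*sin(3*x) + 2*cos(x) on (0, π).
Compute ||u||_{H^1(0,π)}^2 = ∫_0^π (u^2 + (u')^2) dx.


||u||_{H^1(0,π)}^2 = 84*π

u'(x) = -2*sin(x) - 12*cos(3*x).
Expand u² and (u')² and integrate term by term on (0, π), using: for integers n ≥ 1, ∫_0^π sin²(nx) dx = ∫_0^π cos²(nx) dx = π/2; for n ≠ n', ∫_0^π sin(nx)sin(n'x) dx = ∫_0^π cos(nx)cos(n'x) dx = 0; and by product-to-sum, ∫_0^π sin(nx)cos(n'x) dx = ½∫_0^π [sin((n+n')x) + sin((n−n')x)] dx, which is 0 when n+n' is even and 2n/(n²−n'²) when n+n' is odd (it need not vanish on (0, π)).
  u² squared terms: (-4)²·∫sin(3x)² dx = 16·π/2 = 8*π;  (2)²·∫cos(x)² dx = 4·π/2 = 2*π.
  u² cross terms: 2·(-4)·(2)·∫sin(3x)·cos(x) dx = -16·(0) = 0.
  So ∫_0^π u² dx = 8*π + 2*π + 0 = 10*π.
  (u')² squared terms: (-12)²·∫cos(3x)² dx = 144·π/2 = 72*π;  (-2)²·∫sin(x)² dx = 4·π/2 = 2*π.
  (u')² cross terms: 2·(-12)·(-2)·∫cos(3x)·sin(x) dx = 48·(0) = 0.
  So ∫_0^π (u')² dx = 72*π + 2*π + 0 = 74*π.
||u||_{H^1}^2 = (10*π) + (74*π) = 84*π.


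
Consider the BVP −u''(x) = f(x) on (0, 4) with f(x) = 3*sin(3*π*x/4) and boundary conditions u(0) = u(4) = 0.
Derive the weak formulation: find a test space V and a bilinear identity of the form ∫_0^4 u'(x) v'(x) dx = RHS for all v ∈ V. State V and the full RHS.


V = H^1_0(0, 4) (so v(0) = v(4) = 0); weak form: ∫_0^4 u'v' dx = ∫_0^4 (3*sin(3*π*x/4)) v dx for all v ∈ V.

Multiply both sides by a test function v and integrate from 0 to 4:
  ∫_0^4 −u''(x) v(x) dx = ∫_0^4 f(x) v(x) dx.
Integrate the LHS by parts once:
  ∫_0^4 −u'' v dx = −[u'(x) v(x)]_0^4 + ∫_0^4 u'(x) v'(x) dx.
Thus ∫_0^4 u'(x) v'(x) dx = ∫_0^4 f(x) v(x) dx + [u'(x) v(x)]_0^4.
Choose V so that boundary terms are either known or forced to vanish.
u is Dirichlet: u(0) = u(4) = 0. Let V = H^1_0(0, 4); then v(0) = v(4) = 0, and [u' v]_0^4 = 0.
Weak formulation: find u (satisfying any essential BC) such that ∫_0^4 u'(x) v'(x) dx = ∫_0^4 f v dx for all v ∈ V.
Substituting f(x) = 3*sin(3*π*x/4), the right-hand side is ∫_0^4 (3*sin(3*π*x/4)) v dx.


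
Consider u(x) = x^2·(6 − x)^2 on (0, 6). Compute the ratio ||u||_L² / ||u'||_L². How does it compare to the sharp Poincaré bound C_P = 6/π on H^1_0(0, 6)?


||u||_L² / ||u'||_L² = sqrt(3) < C_P = 6/π.

u(x) = x^2·(6 − x)^2, so u'(x) = 4*x*(x - 6)*(x - 3).
u(x) = x^2·(6 − x)^2 vanishes at x = 0 and x = 6, so u ∈ H^1_0(0, 6). Differentiate via the product rule and integrate the resulting polynomials term by term.
  ∫_0^6 u² dx = ∫_0^6 (x^8 - 24*x^7 + 216*x^6 - 864*x^5 + 1296*x^4) dx. Term by term:
    ∫_0^6 x^8 dx = 1119744;  ∫_0^6 -24*x^7 dx = -5038848;  ∫_0^6 216*x^6 dx = 60466176/7;
    ∫_0^6 -864*x^5 dx = -6718464;  ∫_0^6 1296*x^4 dx = 10077696/5.
  Sum: 1119744 − 5038848 + 60466176/7 − 6718464 + 10077696/5 = 559872/35.
  ∫_0^6 (u')² dx = ∫_0^6 (16*x^6 - 288*x^5 + 1872*x^4 - 5184*x^3 + 5184*x^2) dx. Term by term:
    ∫_0^6 16*x^6 dx = 4478976/7;  ∫_0^6 -288*x^5 dx = -2239488;  ∫_0^6 1872*x^4 dx = 14556672/5;
    ∫_0^6 -5184*x^3 dx = -1679616;  ∫_0^6 5184*x^2 dx = 373248.
  Sum: 4478976/7 − 2239488 + 14556672/5 − 1679616 + 373248 = 186624/35.
∫_0^6 u² dx = 559872/35, so ||u||_L² = 432*sqrt(105)/35.
∫_0^6 (u')² dx = 186624/35, so ||u'||_L² = 432*sqrt(35)/35.
Ratio ||u||_L² / ||u'||_L² = sqrt(3).
Sharp Poincaré constant on H^1_0(0, 6) is C_P = L/π = 6/π, achieved by sin(π/6·x).
A polynomial bump cannot attain the sharp Poincaré constant (only the first sine eigenfunction does), so the ratio is strictly less than C_P, consistent with ||u||_L² ≤ C_P ||u'||_L².


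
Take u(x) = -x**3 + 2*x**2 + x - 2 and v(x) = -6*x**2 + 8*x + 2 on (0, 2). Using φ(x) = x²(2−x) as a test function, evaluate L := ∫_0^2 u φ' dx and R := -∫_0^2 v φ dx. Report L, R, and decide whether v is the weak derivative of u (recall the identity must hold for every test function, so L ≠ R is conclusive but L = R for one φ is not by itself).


LHS = -4/3, RHS = -8/3. No, v is not the weak derivative of u.

u(x) = -x**3 + 2*x**2 + x - 2, classical derivative u'(x) = -3*x**2 + 4*x + 1.
φ(x) = x²(2−x), so φ'(x) = x*(4 - 3*x).
Note φ(0) = φ(2) = 0, so the boundary term u·φ vanishes.
LHS = ∫_0^2 u(x) φ'(x) dx = ∫_0^2 (3*x^5 - 10*x^4 + 5*x^3 + 10*x^2 - 8*x) dx. Term by term:
  ∫_0^2 3*x^5 dx = 32;  ∫_0^2 -10*x^4 dx = -64;  ∫_0^2 5*x^3 dx = 20;
  ∫_0^2 10*x^2 dx = 80/3;  ∫_0^2 -8*x dx = -16.
Sum: 32 − 64 + 20 + 80/3 − 16 = -4/3.
So LHS = -4/3.
∫_0^2 v(x) φ(x) dx = ∫_0^2 (6*x^5 - 20*x^4 + 14*x^3 + 4*x^2) dx. Term by term:
  ∫_0^2 6*x^5 dx = 64;  ∫_0^2 -20*x^4 dx = -128;  ∫_0^2 14*x^3 dx = 56;
  ∫_0^2 4*x^2 dx = 32/3.
Sum: 64 − 128 + 56 + 32/3 = 8/3.
So RHS = -∫_0^2 v(x) φ(x) dx = -8/3.
LHS − RHS = 4/3 ≠ 0, so the identity fails.
(For a valid weak derivative the identity must hold for EVERY test function, in particular this one. The failure shows v is NOT the weak derivative of u.)
Correct weak derivative would be u'(x) = -3*x**2 + 4*x + 1.


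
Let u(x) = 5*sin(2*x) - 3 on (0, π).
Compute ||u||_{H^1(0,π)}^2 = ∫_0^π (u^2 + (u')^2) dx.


||u||_{H^1(0,π)}^2 = 143*π/2

u'(x) = 10*cos(2*x).
Expand u² and (u')² and integrate term by term on (0, π), using: for integers n ≥ 1, ∫_0^π sin²(nx) dx = ∫_0^π cos²(nx) dx = π/2; for n ≠ n', ∫_0^π sin(nx)sin(n'x) dx = ∫_0^π cos(nx)cos(n'x) dx = 0; and by product-to-sum, ∫_0^π sin(nx)cos(n'x) dx = ½∫_0^π [sin((n+n')x) + sin((n−n')x)] dx, which is 0 when n+n' is even and 2n/(n²−n'²) when n+n' is odd (it need not vanish on (0, π)). For the constant mode: ∫_0^π 1 dx = π, ∫_0^π cos(nx) dx = 0, ∫_0^π sin(nx) dx = (1−(−1)^n)/n.
  u² squared terms: (-3)²·∫1 dx = 9·π = 9*π;  (5)²·∫sin(2x)² dx = 25·π/2 = 25*π/2.
  u² cross terms: 2·(-3)·(5)·∫1·sin(2x) dx = -30·(0) = 0.
  So ∫_0^π u² dx = 9*π + 25*π/2 + 0 = 43*π/2.
  (u')² squared terms: (10)²·∫cos(2x)² dx = 100·π/2 = 50*π.
  So ∫_0^π (u')² dx = 50*π.
||u||_{H^1}^2 = (43*π/2) + (50*π) = 143*π/2.


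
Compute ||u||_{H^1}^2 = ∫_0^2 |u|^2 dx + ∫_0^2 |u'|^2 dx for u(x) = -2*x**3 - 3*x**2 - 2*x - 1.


||u||_{H^1}^2 = 120226/105

The H^1 norm (squared) on an interval (0, L) is
  ||u||_{H^1}^2 = ∫_0^L u(x)^2 dx + ∫_0^L u'(x)^2 dx.
Compute u'(x) = -6*x**2 - 6*x - 2.
Then u(x)^2 = 4*x**6 + 12*x**5 + 17*x**4 + 16*x**3 + 10*x**2 + 4*x + 1 and u'(x)^2 = 36*x**4 + 72*x**3 + 60*x**2 + 24*x + 4.
Integrate each monomial from 0 to 2 using ∫_0^2 c·x^n dx = c·2^(n+1)/(n+1):
  ∫_0^2 u(x)^2 dx = ∫_0^2 (4*x^6 + 12*x^5 + 17*x^4 + 16*x^3 + 10*x^2 + 4*x + 1) dx. Term by term:
    ∫_0^2 4*x^6 dx = 512/7;  ∫_0^2 12*x^5 dx = 128;  ∫_0^2 17*x^4 dx = 544/5;
    ∫_0^2 16*x^3 dx = 64;  ∫_0^2 10*x^2 dx = 80/3;  ∫_0^2 4*x dx = 8;
    ∫_0^2 1 dx = 2.
  Sum: 512/7 + 128 + 544/5 + 64 + 80/3 + 8 + 2 = 43114/105.
  ∫_0^2 u'(x)^2 dx = ∫_0^2 (36*x^4 + 72*x^3 + 60*x^2 + 24*x + 4) dx. Term by term:
    ∫_0^2 36*x^4 dx = 1152/5;  ∫_0^2 72*x^3 dx = 288;  ∫_0^2 60*x^2 dx = 160;
    ∫_0^2 24*x dx = 48;  ∫_0^2 4 dx = 8.
  Sum: 1152/5 + 288 + 160 + 48 + 8 = 3672/5.
Adding: ||u||_{H^1}^2 = 43114/105 + 3672/5 = 120226/105.


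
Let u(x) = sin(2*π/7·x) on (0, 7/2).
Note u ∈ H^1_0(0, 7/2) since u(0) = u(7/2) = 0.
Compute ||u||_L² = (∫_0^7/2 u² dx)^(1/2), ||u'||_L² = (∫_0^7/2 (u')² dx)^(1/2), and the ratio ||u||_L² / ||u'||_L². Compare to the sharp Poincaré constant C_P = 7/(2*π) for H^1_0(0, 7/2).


||u||_L² / ||u'||_L² = 7/(2*π) = C_P.

u(x) = sin(2*π/7·x), so u'(x) = 2*π*cos(2*π*x/7)/7.
Writing u(x) = A·sin(kπx/L) with A = 1 and k = 1, use ∫_0^L sin²(kπx/L) dx = L/2 and ∫_0^L cos²(kπx/L) dx = L/2.
u² = 1·sin²(2*π/7·x) and (u')² = 4*π^2/49·cos²(2*π/7·x), and each of sin², cos² integrates to L/2 = 7/4 over (0, 7/2).
∫_0^7/2 u² dx = 7/4, so ||u||_L² = sqrt(7)/2.
∫_0^7/2 (u')² dx = π^2/7, so ||u'||_L² = sqrt(7)*π/7.
Ratio ||u||_L² / ||u'||_L² = 7/(2*π).
Sharp Poincaré constant on H^1_0(0, 7/2) is C_P = L/π = 7/(2*π), achieved by sin(2*π/7·x).
This is the k = 1 eigenfunction (up to amplitude), so the ratio equals the sharp Poincaré constant exactly.


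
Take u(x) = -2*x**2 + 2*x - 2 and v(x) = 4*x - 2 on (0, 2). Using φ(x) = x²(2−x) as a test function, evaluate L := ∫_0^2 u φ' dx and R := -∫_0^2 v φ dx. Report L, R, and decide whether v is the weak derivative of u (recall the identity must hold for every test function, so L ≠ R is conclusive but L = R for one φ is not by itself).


LHS = 56/15, RHS = -56/15. No, v is not the weak derivative of u.

u(x) = -2*x**2 + 2*x - 2, classical derivative u'(x) = 2 - 4*x.
φ(x) = x²(2−x), so φ'(x) = x*(4 - 3*x).
Note φ(0) = φ(2) = 0, so the boundary term u·φ vanishes.
LHS = ∫_0^2 u(x) φ'(x) dx = ∫_0^2 (6*x^4 - 14*x^3 + 14*x^2 - 8*x) dx. Term by term:
  ∫_0^2 6*x^4 dx = 192/5;  ∫_0^2 -14*x^3 dx = -56;  ∫_0^2 14*x^2 dx = 112/3;
  ∫_0^2 -8*x dx = -16.
Sum: 192/5 − 56 + 112/3 − 16 = 56/15.
So LHS = 56/15.
∫_0^2 v(x) φ(x) dx = ∫_0^2 (-4*x^4 + 10*x^3 - 4*x^2) dx. Term by term:
  ∫_0^2 -4*x^4 dx = -128/5;  ∫_0^2 10*x^3 dx = 40;  ∫_0^2 -4*x^2 dx = -32/3.
Sum: -128/5 + 40 − 32/3 = 56/15.
So RHS = -∫_0^2 v(x) φ(x) dx = -56/15.
LHS − RHS = 112/15 ≠ 0, so the identity fails.
(For a valid weak derivative the identity must hold for EVERY test function, in particular this one. The failure shows v is NOT the weak derivative of u.)
Correct weak derivative would be u'(x) = 2 - 4*x.


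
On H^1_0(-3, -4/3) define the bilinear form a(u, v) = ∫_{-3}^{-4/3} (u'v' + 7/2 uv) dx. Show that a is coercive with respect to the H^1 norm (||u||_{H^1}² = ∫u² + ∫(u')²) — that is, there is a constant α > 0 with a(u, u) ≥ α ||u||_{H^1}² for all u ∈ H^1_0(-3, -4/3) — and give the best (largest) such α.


α = 1

Coercivity of a(·,·) on H^1_0(-3, -4/3) means a(u, u) ≥ α ||u||_{H^1}² for every u ∈ H^1_0.
The interval has length L = 5/3, and Poincaré/coercivity depend only on L. Here a(u, u) = ∫(u')² + (7/2)·∫u².
Here c = 7/2 ≥ 1, so a(u,u) = ∫(u')² + c∫u² ≥ ∫(u')² + ∫u² = ||u||_{H^1}², i.e. α = 1 works. No larger α is possible: a(u,u) ≥ α||u||_{H^1}² means (1−α)∫(u')² ≥ (α−c)∫u², and for the modes u_n = sin(nπ(x−x₀)/L) (x₀ the left endpoint) one has ∫u_n²/∫(u_n')² = (L/(nπ))² → 0, so a(u_n,u_n)/||u_n||_{H^1}² → 1. Hence the optimal constant is α = 1.
Therefore α = 1.


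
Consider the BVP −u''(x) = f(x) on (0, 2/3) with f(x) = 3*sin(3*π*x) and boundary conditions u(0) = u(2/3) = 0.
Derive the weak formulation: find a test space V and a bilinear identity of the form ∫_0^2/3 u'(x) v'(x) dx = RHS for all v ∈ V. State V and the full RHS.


V = H^1_0(0, 2/3) (so v(0) = v(2/3) = 0); weak form: ∫_0^2/3 u'v' dx = ∫_0^2/3 (3*sin(3*π*x)) v dx for all v ∈ V.

Multiply both sides by a test function v and integrate from 0 to 2/3:
  ∫_0^2/3 −u''(x) v(x) dx = ∫_0^2/3 f(x) v(x) dx.
Integrate the LHS by parts once:
  ∫_0^2/3 −u'' v dx = −[u'(x) v(x)]_0^2/3 + ∫_0^2/3 u'(x) v'(x) dx.
Thus ∫_0^2/3 u'(x) v'(x) dx = ∫_0^2/3 f(x) v(x) dx + [u'(x) v(x)]_0^2/3.
Choose V so that boundary terms are either known or forced to vanish.
u is Dirichlet: u(0) = u(2/3) = 0. Let V = H^1_0(0, 2/3); then v(0) = v(2/3) = 0, and [u' v]_0^2/3 = 0.
Weak formulation: find u (satisfying any essential BC) such that ∫_0^2/3 u'(x) v'(x) dx = ∫_0^2/3 f v dx for all v ∈ V.
Substituting f(x) = 3*sin(3*π*x), the right-hand side is ∫_0^2/3 (3*sin(3*π*x)) v dx.


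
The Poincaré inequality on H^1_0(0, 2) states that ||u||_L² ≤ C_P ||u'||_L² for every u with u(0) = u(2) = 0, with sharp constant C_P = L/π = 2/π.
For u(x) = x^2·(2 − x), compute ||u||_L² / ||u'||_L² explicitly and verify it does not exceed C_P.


||u||_L² / ||u'||_L² = sqrt(14)/7 < C_P = 2/π.

u(x) = x^2·(2 − x), so u'(x) = x*(4 - 3*x).
u(x) = x^2·(2 − x) vanishes at x = 0 and x = 2, so u ∈ H^1_0(0, 2). Differentiate via the product rule and integrate the resulting polynomials term by term.
  ∫_0^2 u² dx = ∫_0^2 (x^6 - 4*x^5 + 4*x^4) dx. Term by term:
    ∫_0^2 x^6 dx = 128/7;  ∫_0^2 -4*x^5 dx = -128/3;  ∫_0^2 4*x^4 dx = 128/5.
  Sum: 128/7 − 128/3 + 128/5 = 128/105.
  ∫_0^2 (u')² dx = ∫_0^2 (9*x^4 - 24*x^3 + 16*x^2) dx. Term by term:
    ∫_0^2 9*x^4 dx = 288/5;  ∫_0^2 -24*x^3 dx = -96;  ∫_0^2 16*x^2 dx = 128/3.
  Sum: 288/5 − 96 + 128/3 = 64/15.
∫_0^2 u² dx = 128/105, so ||u||_L² = 8*sqrt(210)/105.
∫_0^2 (u')² dx = 64/15, so ||u'||_L² = 8*sqrt(15)/15.
Ratio ||u||_L² / ||u'||_L² = sqrt(14)/7.
Sharp Poincaré constant on H^1_0(0, 2) is C_P = L/π = 2/π, achieved by sin(π/2·x).
A polynomial bump cannot attain the sharp Poincaré constant (only the first sine eigenfunction does), so the ratio is strictly less than C_P, consistent with ||u||_L² ≤ C_P ||u'||_L².


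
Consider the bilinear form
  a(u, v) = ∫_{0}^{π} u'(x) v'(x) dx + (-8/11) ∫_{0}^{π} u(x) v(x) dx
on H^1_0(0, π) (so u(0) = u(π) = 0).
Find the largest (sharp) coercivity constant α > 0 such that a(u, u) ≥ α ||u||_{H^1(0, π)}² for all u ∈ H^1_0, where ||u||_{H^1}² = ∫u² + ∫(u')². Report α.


α = 3/22

Coercivity of a(·,·) on H^1_0(0, π) means a(u, u) ≥ α ||u||_{H^1}² for every u ∈ H^1_0.
The interval has length L = π, and Poincaré/coercivity depend only on L. Here a(u, u) = ∫(u')² + (-8/11)·∫u².
Here c = -8/11 < 0 with |c| < (π/L)² = 1, so coercivity still holds. The condition a(u,u) ≥ α||u||_{H^1}² reads (1−α)∫(u')² ≥ (α−c)∫u². Any admissible α is ≤ 1 (rapidly oscillating u have ∫u²/∫(u')² → 0), and α = 1 would force 0 ≥ (1−c)∫u², impossible since c < 1; so 1−α > 0. By the sharp Poincaré inequality on H^1_0 of an interval of length L, ∫(u')² ≥ (π/L)²∫u² with equality for the first sine mode sin(π(x−x₀)/L) (x₀ the left endpoint), so the inequality holds for all u iff (1−α)(π/L)² ≥ α − c, i.e. α ≤ ((π/L)² + c)/((π/L)² + 1) = (1 + c(L/π)²)/(1 + (L/π)²). (Direct route, valid since c ≤ 0: Poincaré gives c∫u² ≥ c(L/π)²∫(u')², so a(u,u) ≥ (1 + c(L/π)²)∫(u')², while ||u||_{H^1}² ≤ (1 + (L/π)²)∫(u')²; dividing yields the same α.) With (π/L)² = 1 and c = -8/11, the largest admissible constant is α = ((π/L)² + c)/((π/L)² + 1).
Simplifying, α = 3/22.


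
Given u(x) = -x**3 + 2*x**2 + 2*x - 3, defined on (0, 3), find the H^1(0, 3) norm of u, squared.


||u||_{H^1}^2 = 5763/70

The H^1 norm (squared) on an interval (0, L) is
  ||u||_{H^1}^2 = ∫_0^L u(x)^2 dx + ∫_0^L u'(x)^2 dx.
Compute u'(x) = -3*x**2 + 4*x + 2.
Then u(x)^2 = x**6 - 4*x**5 + 14*x**3 - 8*x**2 - 12*x + 9 and u'(x)^2 = 9*x**4 - 24*x**3 + 4*x**2 + 16*x + 4.
Integrate each monomial from 0 to 3 using ∫_0^3 c·x^n dx = c·3^(n+1)/(n+1):
  ∫_0^3 u(x)^2 dx = ∫_0^3 (x^6 - 4*x^5 + 14*x^3 - 8*x^2 - 12*x + 9) dx. Term by term:
    ∫_0^3 x^6 dx = 2187/7;  ∫_0^3 -4*x^5 dx = -486;  ∫_0^3 14*x^3 dx = 567/2;
    ∫_0^3 -8*x^2 dx = -72;  ∫_0^3 -12*x dx = -54;  ∫_0^3 9 dx = 27.
  Sum: 2187/7 − 486 + 567/2 − 72 − 54 + 27 = 153/14.
  ∫_0^3 u'(x)^2 dx = ∫_0^3 (9*x^4 - 24*x^3 + 4*x^2 + 16*x + 4) dx. Term by term:
    ∫_0^3 9*x^4 dx = 2187/5;  ∫_0^3 -24*x^3 dx = -486;  ∫_0^3 4*x^2 dx = 36;
    ∫_0^3 16*x dx = 72;  ∫_0^3 4 dx = 12.
  Sum: 2187/5 − 486 + 36 + 72 + 12 = 357/5.
Adding: ||u||_{H^1}^2 = 153/14 + 357/5 = 5763/70.


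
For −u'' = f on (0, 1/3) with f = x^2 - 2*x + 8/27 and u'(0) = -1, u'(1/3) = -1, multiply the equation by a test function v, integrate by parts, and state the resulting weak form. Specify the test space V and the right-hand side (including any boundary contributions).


V = H^1(0, 1/3) (v unrestricted at boundary; u is determined up to an additive constant); weak form: ∫_0^1/3 u'v' dx = ∫_0^1/3 (x^2 - 2*x + 8/27) v dx − v(1/3) + v(0) for all v ∈ V.

Multiply both sides by a test function v and integrate from 0 to 1/3:
  ∫_0^1/3 −u''(x) v(x) dx = ∫_0^1/3 f(x) v(x) dx.
Integrate the LHS by parts once:
  ∫_0^1/3 −u'' v dx = −[u'(x) v(x)]_0^1/3 + ∫_0^1/3 u'(x) v'(x) dx.
Thus ∫_0^1/3 u'(x) v'(x) dx = ∫_0^1/3 f(x) v(x) dx + [u'(x) v(x)]_0^1/3.
Choose V so that boundary terms are either known or forced to vanish.
u has inhomogeneous Neumann u'(0) = -1, u'(1/3) = -1. [u' v]_0^1/3 = (-1)·v(1/3) − (-1)·v(0) = − v(1/3) + v(0). Take V = H^1(0, 1/3); boundary term becomes part of RHS.
Weak formulation: find u (satisfying any essential BC) such that ∫_0^1/3 u'(x) v'(x) dx = ∫_0^1/3 f v dx − v(1/3) + v(0) for all v ∈ V (Neumann data are natural BCs: they enter the RHS as boundary terms).
Substituting f(x) = x^2 - 2*x + 8/27, the right-hand side is ∫_0^1/3 (x^2 - 2*x + 8/27) v dx − v(1/3) + v(0).
Compatibility check (pure Neumann): taking v ≡ 1 ∈ V gives 0 = ∫_0^1/3 f dx + (-1) − (-1), i.e. ∫_0^1/3 f dx must equal u'(0) − u'(1/3) = 0. Indeed ∫_0^1/3 (x^2 - 2*x + 8/27) dx = 0, so the data are compatible. The solution is then unique only up to an additive constant (fix it e.g. by requiring ∫_0^1/3 u dx = 0).


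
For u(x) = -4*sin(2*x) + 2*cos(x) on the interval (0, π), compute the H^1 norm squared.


||u||_{H^1(0,π)}^2 = -128/3 + 44*π

u'(x) = -2*sin(x) - 8*cos(2*x).
Expand u² and (u')² and integrate term by term on (0, π), using: for integers n ≥ 1, ∫_0^π sin²(nx) dx = ∫_0^π cos²(nx) dx = π/2; for n ≠ n', ∫_0^π sin(nx)sin(n'x) dx = ∫_0^π cos(nx)cos(n'x) dx = 0; and by product-to-sum, ∫_0^π sin(nx)cos(n'x) dx = ½∫_0^π [sin((n+n')x) + sin((n−n')x)] dx, which is 0 when n+n' is even and 2n/(n²−n'²) when n+n' is odd (it need not vanish on (0, π)).
  u² squared terms: (-4)²·∫sin(2x)² dx = 16·π/2 = 8*π;  (2)²·∫cos(x)² dx = 4·π/2 = 2*π.
  u² cross terms: 2·(-4)·(2)·∫sin(2x)·cos(x) dx = -16·(4/3) = -64/3.
  So ∫_0^π u² dx = 8*π + 2*π − 64/3 = -64/3 + 10*π.
  (u')² squared terms: (-8)²·∫cos(2x)² dx = 64·π/2 = 32*π;  (-2)²·∫sin(x)² dx = 4·π/2 = 2*π.
  (u')² cross terms: 2·(-8)·(-2)·∫cos(2x)·sin(x) dx = 32·(-2/3) = -64/3.
  So ∫_0^π (u')² dx = 32*π + 2*π − 64/3 = -64/3 + 34*π.
||u||_{H^1}^2 = (-64/3 + 10*π) + (-64/3 + 34*π) = -128/3 + 44*π.


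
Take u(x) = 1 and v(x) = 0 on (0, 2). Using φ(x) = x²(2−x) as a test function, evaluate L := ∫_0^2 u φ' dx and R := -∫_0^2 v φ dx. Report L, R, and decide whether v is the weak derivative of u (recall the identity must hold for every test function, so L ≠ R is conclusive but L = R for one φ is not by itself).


LHS = 0, RHS = 0. Yes, v = u' weakly.

u(x) = 1, classical derivative u'(x) = 0.
φ(x) = x²(2−x), so φ'(x) = x*(4 - 3*x).
Note φ(0) = φ(2) = 0, so the boundary term u·φ vanishes.
LHS = ∫_0^2 u(x) φ'(x) dx = ∫_0^2 (-3*x^2 + 4*x) dx. Term by term:
  ∫_0^2 -3*x^2 dx = -8;  ∫_0^2 4*x dx = 8.
Sum: -8 + 8 = 0.
So LHS = 0.
∫_0^2 v(x) φ(x) dx = ∫_0^2 (0) dx. Term by term:
  ∫_0^2 0 dx = 0.
So RHS = -∫_0^2 v(x) φ(x) dx = 0.
LHS = RHS, so the identity holds for this test φ.
Moreover u is smooth here and v(x) = u'(x) = 0 pointwise, so the identity holds for every test function. Hence v is the weak derivative of u.


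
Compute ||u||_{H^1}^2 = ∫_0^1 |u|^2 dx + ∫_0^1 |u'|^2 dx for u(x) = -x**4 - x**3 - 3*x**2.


||u||_{H^1}^2 = 53987/1260

The H^1 norm (squared) on an interval (0, L) is
  ||u||_{H^1}^2 = ∫_0^L u(x)^2 dx + ∫_0^L u'(x)^2 dx.
Compute u'(x) = -4*x**3 - 3*x**2 - 6*x.
Then u(x)^2 = x**8 + 2*x**7 + 7*x**6 + 6*x**5 + 9*x**4 and u'(x)^2 = 16*x**6 + 24*x**5 + 57*x**4 + 36*x**3 + 36*x**2.
Integrate each monomial from 0 to 1 using ∫_0^1 c·x^n dx = c·1^(n+1)/(n+1):
  ∫_0^1 u(x)^2 dx = ∫_0^1 (x^8 + 2*x^7 + 7*x^6 + 6*x^5 + 9*x^4) dx. Term by term:
    ∫_0^1 x^8 dx = 1/9;  ∫_0^1 2*x^7 dx = 1/4;  ∫_0^1 7*x^6 dx = 1;
    ∫_0^1 6*x^5 dx = 1;  ∫_0^1 9*x^4 dx = 9/5.
  Sum: 1/9 + 1/4 + 1 + 1 + 9/5 = 749/180.
  ∫_0^1 u'(x)^2 dx = ∫_0^1 (16*x^6 + 24*x^5 + 57*x^4 + 36*x^3 + 36*x^2) dx. Term by term:
    ∫_0^1 16*x^6 dx = 16/7;  ∫_0^1 24*x^5 dx = 4;  ∫_0^1 57*x^4 dx = 57/5;
    ∫_0^1 36*x^3 dx = 9;  ∫_0^1 36*x^2 dx = 12.
  Sum: 16/7 + 4 + 57/5 + 9 + 12 = 1354/35.
Adding: ||u||_{H^1}^2 = 749/180 + 1354/35 = 53987/1260.


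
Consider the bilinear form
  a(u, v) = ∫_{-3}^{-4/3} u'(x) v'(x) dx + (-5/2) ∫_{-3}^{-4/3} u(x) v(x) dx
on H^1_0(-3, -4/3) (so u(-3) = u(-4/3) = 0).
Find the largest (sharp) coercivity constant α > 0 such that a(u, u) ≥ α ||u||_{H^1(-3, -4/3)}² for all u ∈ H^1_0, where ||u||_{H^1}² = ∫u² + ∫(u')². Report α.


α = (-125 + 18*π^2)/(2*(25 + 9*π^2))

Coercivity of a(·,·) on H^1_0(-3, -4/3) means a(u, u) ≥ α ||u||_{H^1}² for every u ∈ H^1_0.
The interval has length L = 5/3, and Poincaré/coercivity depend only on L. Here a(u, u) = ∫(u')² + (-5/2)·∫u².
Here c = -5/2 < 0 with |c| < (π/L)² = 9*π^2/25, so coercivity still holds. The condition a(u,u) ≥ α||u||_{H^1}² reads (1−α)∫(u')² ≥ (α−c)∫u². Any admissible α is ≤ 1 (rapidly oscillating u have ∫u²/∫(u')² → 0), and α = 1 would force 0 ≥ (1−c)∫u², impossible since c < 1; so 1−α > 0. By the sharp Poincaré inequality on H^1_0 of an interval of length L, ∫(u')² ≥ (π/L)²∫u² with equality for the first sine mode sin(π(x−x₀)/L) (x₀ the left endpoint), so the inequality holds for all u iff (1−α)(π/L)² ≥ α − c, i.e. α ≤ ((π/L)² + c)/((π/L)² + 1) = (1 + c(L/π)²)/(1 + (L/π)²). (Direct route, valid since c ≤ 0: Poincaré gives c∫u² ≥ c(L/π)²∫(u')², so a(u,u) ≥ (1 + c(L/π)²)∫(u')², while ||u||_{H^1}² ≤ (1 + (L/π)²)∫(u')²; dividing yields the same α.) With (π/L)² = 9*π^2/25 and c = -5/2, the largest admissible constant is α = ((π/L)² + c)/((π/L)² + 1).
Simplifying, α = (-125 + 18*π^2)/(2*(25 + 9*π^2)).


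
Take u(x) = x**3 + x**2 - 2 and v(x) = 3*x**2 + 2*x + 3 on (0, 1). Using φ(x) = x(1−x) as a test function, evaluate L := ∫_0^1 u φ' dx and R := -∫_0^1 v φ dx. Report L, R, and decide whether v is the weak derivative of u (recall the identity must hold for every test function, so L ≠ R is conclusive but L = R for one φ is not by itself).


LHS = -19/60, RHS = -49/60. No, v is not the weak derivative of u.

u(x) = x**3 + x**2 - 2, classical derivative u'(x) = 3*x**2 + 2*x.
φ(x) = x(1−x), so φ'(x) = 1 - 2*x.
Note φ(0) = φ(1) = 0, so the boundary term u·φ vanishes.
LHS = ∫_0^1 u(x) φ'(x) dx = ∫_0^1 (-2*x^4 - x^3 + x^2 + 4*x - 2) dx. Term by term:
  ∫_0^1 -2*x^4 dx = -2/5;  ∫_0^1 -x^3 dx = -1/4;  ∫_0^1 x^2 dx = 1/3;
  ∫_0^1 4*x dx = 2;  ∫_0^1 -2 dx = -2.
Sum: -2/5 − 1/4 + 1/3 + 2 − 2 = -19/60.
So LHS = -19/60.
∫_0^1 v(x) φ(x) dx = ∫_0^1 (-3*x^4 + x^3 - x^2 + 3*x) dx. Term by term:
  ∫_0^1 -3*x^4 dx = -3/5;  ∫_0^1 x^3 dx = 1/4;  ∫_0^1 -x^2 dx = -1/3;
  ∫_0^1 3*x dx = 3/2.
Sum: -3/5 + 1/4 − 1/3 + 3/2 = 49/60.
So RHS = -∫_0^1 v(x) φ(x) dx = -49/60.
LHS − RHS = 1/2 ≠ 0, so the identity fails.
(For a valid weak derivative the identity must hold for EVERY test function, in particular this one. The failure shows v is NOT the weak derivative of u.)
Correct weak derivative would be u'(x) = 3*x**2 + 2*x.


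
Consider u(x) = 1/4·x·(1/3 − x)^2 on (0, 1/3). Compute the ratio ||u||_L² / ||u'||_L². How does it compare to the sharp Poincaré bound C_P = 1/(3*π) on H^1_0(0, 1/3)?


||u||_L² / ||u'||_L² = sqrt(14)/42 < C_P = 1/(3*π).

u(x) = 1/4·x·(1/3 − x)^2, so u'(x) = (3*x - 1)*(9*x - 1)/36.
u(x) = 1/4·x·(1/3 − x)^2 vanishes at x = 0 and x = 1/3, so u ∈ H^1_0(0, 1/3). Differentiate via the product rule and integrate the resulting polynomials term by term.
  ∫_0^1/3 u² dx = ∫_0^1/3 (x^6/16 - x^5/12 + x^4/24 - x^3/108 + x^2/1296) dx. Term by term:
    ∫_0^1/3 x^6/16 dx = 1/244944;  ∫_0^1/3 -x^5/12 dx = -1/52488;  ∫_0^1/3 x^4/24 dx = 1/29160;
    ∫_0^1/3 -x^3/108 dx = -1/34992;  ∫_0^1/3 x^2/1296 dx = 1/104976.
  Sum: 1/244944 − 1/52488 + 1/29160 − 1/34992 + 1/104976 = 1/3674160.
  ∫_0^1/3 (u')² dx = ∫_0^1/3 (9*x^4/16 - x^3/2 + 11*x^2/72 - x/54 + 1/1296) dx. Term by term:
    ∫_0^1/3 9*x^4/16 dx = 1/2160;  ∫_0^1/3 -x^3/2 dx = -1/648;  ∫_0^1/3 11*x^2/72 dx = 11/5832;
    ∫_0^1/3 -x/54 dx = -1/972;  ∫_0^1/3 1/1296 dx = 1/3888.
  Sum: 1/2160 − 1/648 + 11/5832 − 1/972 + 1/3888 = 1/29160.
∫_0^1/3 u² dx = 1/3674160, so ||u||_L² = sqrt(35)/11340.
∫_0^1/3 (u')² dx = 1/29160, so ||u'||_L² = sqrt(10)/540.
Ratio ||u||_L² / ||u'||_L² = sqrt(14)/42.
Sharp Poincaré constant on H^1_0(0, 1/3) is C_P = L/π = 1/(3*π), achieved by sin(3*π·x).
A polynomial bump cannot attain the sharp Poincaré constant (only the first sine eigenfunction does), so the ratio is strictly less than C_P, consistent with ||u||_L² ≤ C_P ||u'||_L².


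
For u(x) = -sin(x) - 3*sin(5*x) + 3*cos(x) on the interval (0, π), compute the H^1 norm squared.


||u||_{H^1(0,π)}^2 = 127*π

u'(x) = -3*sin(x) - cos(x) - 15*cos(5*x).
Expand u² and (u')² and integrate term by term on (0, π), using: for integers n ≥ 1, ∫_0^π sin²(nx) dx = ∫_0^π cos²(nx) dx = π/2; for n ≠ n', ∫_0^π sin(nx)sin(n'x) dx = ∫_0^π cos(nx)cos(n'x) dx = 0; and by product-to-sum, ∫_0^π sin(nx)cos(n'x) dx = ½∫_0^π [sin((n+n')x) + sin((n−n')x)] dx, which is 0 when n+n' is even and 2n/(n²−n'²) when n+n' is odd (it need not vanish on (0, π)).
  u² squared terms: (-1)²·∫sin(x)² dx = 1·π/2 = π/2;  (-3)²·∫sin(5x)² dx = 9·π/2 = 9*π/2;  (3)²·∫cos(x)² dx = 9·π/2 = 9*π/2.
  u² cross terms: 2·(-1)·(-3)·∫sin(x)·sin(5x) dx = 6·(0) = 0;  2·(-1)·(3)·∫sin(x)·cos(x) dx = -6·(0) = 0;  2·(-3)·(3)·∫sin(5x)·cos(x) dx = -18·(0) = 0.
  So ∫_0^π u² dx = π/2 + 9*π/2 + 9*π/2 + 0 + 0 + 0 = 19*π/2.
  (u')² squared terms: (-1)²·∫cos(x)² dx = 1·π/2 = π/2;  (-15)²·∫cos(5x)² dx = 225·π/2 = 225*π/2;  (-3)²·∫sin(x)² dx = 9·π/2 = 9*π/2.
  (u')² cross terms: 2·(-1)·(-15)·∫cos(x)·cos(5x) dx = 30·(0) = 0;  2·(-1)·(-3)·∫cos(x)·sin(x) dx = 6·(0) = 0;  2·(-15)·(-3)·∫cos(5x)·sin(x) dx = 90·(0) = 0.
  So ∫_0^π (u')² dx = π/2 + 225*π/2 + 9*π/2 + 0 + 0 + 0 = 235*π/2.
||u||_{H^1}^2 = (19*π/2) + (235*π/2) = 127*π.


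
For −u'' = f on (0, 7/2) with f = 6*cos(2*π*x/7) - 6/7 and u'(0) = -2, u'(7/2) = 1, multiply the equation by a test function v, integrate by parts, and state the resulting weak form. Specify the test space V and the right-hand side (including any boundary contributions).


V = H^1(0, 7/2) (v unrestricted at boundary; u is determined up to an additive constant); weak form: ∫_0^7/2 u'v' dx = ∫_0^7/2 (6*cos(2*π*x/7) - 6/7) v dx + v(7/2) + 2·v(0) for all v ∈ V.

Multiply both sides by a test function v and integrate from 0 to 7/2:
  ∫_0^7/2 −u''(x) v(x) dx = ∫_0^7/2 f(x) v(x) dx.
Integrate the LHS by parts once:
  ∫_0^7/2 −u'' v dx = −[u'(x) v(x)]_0^7/2 + ∫_0^7/2 u'(x) v'(x) dx.
Thus ∫_0^7/2 u'(x) v'(x) dx = ∫_0^7/2 f(x) v(x) dx + [u'(x) v(x)]_0^7/2.
Choose V so that boundary terms are either known or forced to vanish.
u has inhomogeneous Neumann u'(0) = -2, u'(7/2) = 1. [u' v]_0^7/2 = (1)·v(7/2) − (-2)·v(0) = v(7/2) + 2·v(0). Take V = H^1(0, 7/2); boundary term becomes part of RHS.
Weak formulation: find u (satisfying any essential BC) such that ∫_0^7/2 u'(x) v'(x) dx = ∫_0^7/2 f v dx + v(7/2) + 2·v(0) for all v ∈ V (Neumann data are natural BCs: they enter the RHS as boundary terms).
Substituting f(x) = 6*cos(2*π*x/7) - 6/7, the right-hand side is ∫_0^7/2 (6*cos(2*π*x/7) - 6/7) v dx + v(7/2) + 2·v(0).
Compatibility check (pure Neumann): taking v ≡ 1 ∈ V gives 0 = ∫_0^7/2 f dx + (1) − (-2), i.e. ∫_0^7/2 f dx must equal u'(0) − u'(7/2) = -3. Indeed ∫_0^7/2 (6*cos(2*π*x/7) - 6/7) dx = -3, so the data are compatible. The solution is then unique only up to an additive constant (fix it e.g. by requiring ∫_0^7/2 u dx = 0).


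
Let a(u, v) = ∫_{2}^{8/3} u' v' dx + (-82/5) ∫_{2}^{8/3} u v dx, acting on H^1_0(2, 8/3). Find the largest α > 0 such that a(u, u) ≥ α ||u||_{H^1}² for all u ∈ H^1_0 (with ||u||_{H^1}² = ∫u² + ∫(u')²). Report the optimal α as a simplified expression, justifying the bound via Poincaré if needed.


α = (-328 + 45*π^2)/(5*(4 + 9*π^2))

Coercivity of a(·,·) on H^1_0(2, 8/3) means a(u, u) ≥ α ||u||_{H^1}² for every u ∈ H^1_0.
The interval has length L = 2/3, and Poincaré/coercivity depend only on L. Here a(u, u) = ∫(u')² + (-82/5)·∫u².
Here c = -82/5 < 0 with |c| < (π/L)² = 9*π^2/4, so coercivity still holds. The condition a(u,u) ≥ α||u||_{H^1}² reads (1−α)∫(u')² ≥ (α−c)∫u². Any admissible α is ≤ 1 (rapidly oscillating u have ∫u²/∫(u')² → 0), and α = 1 would force 0 ≥ (1−c)∫u², impossible since c < 1; so 1−α > 0. By the sharp Poincaré inequality on H^1_0 of an interval of length L, ∫(u')² ≥ (π/L)²∫u² with equality for the first sine mode sin(π(x−x₀)/L) (x₀ the left endpoint), so the inequality holds for all u iff (1−α)(π/L)² ≥ α − c, i.e. α ≤ ((π/L)² + c)/((π/L)² + 1) = (1 + c(L/π)²)/(1 + (L/π)²). (Direct route, valid since c ≤ 0: Poincaré gives c∫u² ≥ c(L/π)²∫(u')², so a(u,u) ≥ (1 + c(L/π)²)∫(u')², while ||u||_{H^1}² ≤ (1 + (L/π)²)∫(u')²; dividing yields the same α.) With (π/L)² = 9*π^2/4 and c = -82/5, the largest admissible constant is α = ((π/L)² + c)/((π/L)² + 1).
Simplifying, α = (-328 + 45*π^2)/(5*(4 + 9*π^2)).


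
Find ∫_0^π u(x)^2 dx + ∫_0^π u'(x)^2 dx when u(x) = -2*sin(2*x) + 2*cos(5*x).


||u||_{H^1(0,π)}^2 = 832/21 + 62*π

u'(x) = -10*sin(5*x) - 4*cos(2*x).
Expand u² and (u')² and integrate term by term on (0, π), using: for integers n ≥ 1, ∫_0^π sin²(nx) dx = ∫_0^π cos²(nx) dx = π/2; for n ≠ n', ∫_0^π sin(nx)sin(n'x) dx = ∫_0^π cos(nx)cos(n'x) dx = 0; and by product-to-sum, ∫_0^π sin(nx)cos(n'x) dx = ½∫_0^π [sin((n+n')x) + sin((n−n')x)] dx, which is 0 when n+n' is even and 2n/(n²−n'²) when n+n' is odd (it need not vanish on (0, π)).
  u² squared terms: (-2)²·∫sin(2x)² dx = 4·π/2 = 2*π;  (2)²·∫cos(5x)² dx = 4·π/2 = 2*π.
  u² cross terms: 2·(-2)·(2)·∫sin(2x)·cos(5x) dx = -8·(-4/21) = 32/21.
  So ∫_0^π u² dx = 2*π + 2*π + 32/21 = 32/21 + 4*π.
  (u')² squared terms: (-10)²·∫sin(5x)² dx = 100·π/2 = 50*π;  (-4)²·∫cos(2x)² dx = 16·π/2 = 8*π.
  (u')² cross terms: 2·(-10)·(-4)·∫sin(5x)·cos(2x) dx = 80·(10/21) = 800/21.
  So ∫_0^π (u')² dx = 50*π + 8*π + 800/21 = 800/21 + 58*π.
||u||_{H^1}^2 = (32/21 + 4*π) + (800/21 + 58*π) = 832/21 + 62*π.


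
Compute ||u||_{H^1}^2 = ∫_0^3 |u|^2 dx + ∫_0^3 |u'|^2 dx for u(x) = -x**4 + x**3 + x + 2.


||u||_{H^1}^2 = 427593/140

The H^1 norm (squared) on an interval (0, L) is
  ||u||_{H^1}^2 = ∫_0^L u(x)^2 dx + ∫_0^L u'(x)^2 dx.
Compute u'(x) = -4*x**3 + 3*x**2 + 1.
Then u(x)^2 = x**8 - 2*x**7 + x**6 - 2*x**5 - 2*x**4 + 4*x**3 + x**2 + 4*x + 4 and u'(x)^2 = 16*x**6 - 24*x**5 + 9*x**4 - 8*x**3 + 6*x**2 + 1.
Integrate each monomial from 0 to 3 using ∫_0^3 c·x^n dx = c·3^(n+1)/(n+1):
  ∫_0^3 u(x)^2 dx = ∫_0^3 (x^8 - 2*x^7 + x^6 - 2*x^5 - 2*x^4 + 4*x^3 + x^2 + 4*x + 4) dx. Term by term:
    ∫_0^3 x^8 dx = 2187;  ∫_0^3 -2*x^7 dx = -6561/4;  ∫_0^3 x^6 dx = 2187/7;
    ∫_0^3 -2*x^5 dx = -243;  ∫_0^3 -2*x^4 dx = -486/5;  ∫_0^3 4*x^3 dx = 81;
    ∫_0^3 x^2 dx = 9;  ∫_0^3 4*x dx = 18;  ∫_0^3 4 dx = 12.
  Sum: 2187 − 6561/4 + 2187/7 − 243 − 486/5 + 81 + 9 + 18 + 12 = 89457/140.
  ∫_0^3 u'(x)^2 dx = ∫_0^3 (16*x^6 - 24*x^5 + 9*x^4 - 8*x^3 + 6*x^2 + 1) dx. Term by term:
    ∫_0^3 16*x^6 dx = 34992/7;  ∫_0^3 -24*x^5 dx = -2916;  ∫_0^3 9*x^4 dx = 2187/5;
    ∫_0^3 -8*x^3 dx = -162;  ∫_0^3 6*x^2 dx = 54;  ∫_0^3 1 dx = 3.
  Sum: 34992/7 − 2916 + 2187/5 − 162 + 54 + 3 = 84534/35.
Adding: ||u||_{H^1}^2 = 89457/140 + 84534/35 = 427593/140.


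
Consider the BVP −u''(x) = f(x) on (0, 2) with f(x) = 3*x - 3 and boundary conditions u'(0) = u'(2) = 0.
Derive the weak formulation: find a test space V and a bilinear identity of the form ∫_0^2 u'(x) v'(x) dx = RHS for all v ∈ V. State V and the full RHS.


V = H^1(0, 2) (no boundary constraint on v; u is determined up to an additive constant); weak form: ∫_0^2 u'v' dx = ∫_0^2 (3*x - 3) v dx for all v ∈ V.

Multiply both sides by a test function v and integrate from 0 to 2:
  ∫_0^2 −u''(x) v(x) dx = ∫_0^2 f(x) v(x) dx.
Integrate the LHS by parts once:
  ∫_0^2 −u'' v dx = −[u'(x) v(x)]_0^2 + ∫_0^2 u'(x) v'(x) dx.
Thus ∫_0^2 u'(x) v'(x) dx = ∫_0^2 f(x) v(x) dx + [u'(x) v(x)]_0^2.
Choose V so that boundary terms are either known or forced to vanish.
u has homogeneous Neumann: u'(0) = u'(2) = 0. So [u' v]_0^2 = 0·v(2) − 0·v(0) = 0 for any v; take V = H^1(0, 2).
Weak formulation: find u (satisfying any essential BC) such that ∫_0^2 u'(x) v'(x) dx = ∫_0^2 f v dx for all v ∈ V (homogeneous Neumann, so boundary terms vanish).
Substituting f(x) = 3*x - 3, the right-hand side is ∫_0^2 (3*x - 3) v dx.
Compatibility check (pure Neumann): taking v ≡ 1 ∈ V gives 0 = ∫_0^2 f dx + (0) − (0), i.e. ∫_0^2 f dx must equal u'(0) − u'(2) = 0. Indeed ∫_0^2 (3*x - 3) dx = 0, so the data are compatible. The solution is then unique only up to an additive constant (fix it e.g. by requiring ∫_0^2 u dx = 0).


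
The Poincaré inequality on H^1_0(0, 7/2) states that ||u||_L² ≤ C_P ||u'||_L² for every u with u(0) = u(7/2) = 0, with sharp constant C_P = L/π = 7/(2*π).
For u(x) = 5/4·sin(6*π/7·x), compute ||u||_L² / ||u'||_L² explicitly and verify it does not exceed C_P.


||u||_L² / ||u'||_L² = 7/(6*π) < C_P = 7/(2*π).

u(x) = 5/4·sin(6*π/7·x), so u'(x) = 15*π*cos(6*π*x/7)/14.
Writing u(x) = A·sin(kπx/L) with A = 5/4 and k = 3, use ∫_0^L sin²(kπx/L) dx = L/2 and ∫_0^L cos²(kπx/L) dx = L/2.
u² = 25/16·sin²(6*π/7·x) and (u')² = 225*π^2/196·cos²(6*π/7·x), and each of sin², cos² integrates to L/2 = 7/4 over (0, 7/2).
∫_0^7/2 u² dx = 175/64, so ||u||_L² = 5*sqrt(7)/8.
∫_0^7/2 (u')² dx = 225*π^2/112, so ||u'||_L² = 15*sqrt(7)*π/28.
Ratio ||u||_L² / ||u'||_L² = 7/(6*π).
Sharp Poincaré constant on H^1_0(0, 7/2) is C_P = L/π = 7/(2*π), achieved by sin(2*π/7·x).
This is the k = 3 harmonic; the ratio L/(kπ) is strictly less than C_P = L/π, consistent with the sharp inequality ||u||_L² ≤ C_P ||u'||_L².


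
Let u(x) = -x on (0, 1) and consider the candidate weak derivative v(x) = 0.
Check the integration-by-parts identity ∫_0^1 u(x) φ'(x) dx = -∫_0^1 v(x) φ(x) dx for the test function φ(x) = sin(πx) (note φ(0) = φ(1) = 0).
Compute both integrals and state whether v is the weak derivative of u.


LHS = 2/π, RHS = 0. No, v is not the weak derivative of u.

u(x) = -x, classical derivative u'(x) = -1.
φ(x) = sin(πx), so φ'(x) = π*cos(π*x).
Note φ(0) = φ(1) = 0, so the boundary term u·φ vanishes.
LHS = ∫_0^1 u(x) φ'(x) dx = ∫_0^1 (-π*x*cos(π*x)) dx. Term by term:
  ∫_0^1 -π*x*cos(π*x) dx = 2/π.
So LHS = 2/π.
∫_0^1 v(x) φ(x) dx = ∫_0^1 (0) dx. Term by term:
  ∫_0^1 0 dx = 0.
So RHS = -∫_0^1 v(x) φ(x) dx = 0.
LHS − RHS = 2/π ≠ 0, so the identity fails.
(For a valid weak derivative the identity must hold for EVERY test function, in particular this one. The failure shows v is NOT the weak derivative of u.)
Correct weak derivative would be u'(x) = -1.
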